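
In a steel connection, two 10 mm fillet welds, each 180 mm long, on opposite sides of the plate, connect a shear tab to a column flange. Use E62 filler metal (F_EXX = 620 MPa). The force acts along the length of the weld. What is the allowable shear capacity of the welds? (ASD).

R_n/Ω ≈ 473 kN

Effective throat t_e = 0.707 × 10 = 7.07 mm.
Total length L = 360 mm; A_we = 7.07 × 360 = 2545 mm².
F_nw = 0.6 F_EXX = 0.6 × 620 = 372 MPa.
R_n = 372 × 2545 × 10⁻³ = 946.8 kN; R_n/Ω = 946.8/2.0 = 473.4 kN.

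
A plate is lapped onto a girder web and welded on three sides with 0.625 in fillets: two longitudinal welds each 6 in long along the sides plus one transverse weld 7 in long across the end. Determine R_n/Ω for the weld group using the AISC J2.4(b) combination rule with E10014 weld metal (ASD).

E100XX → F_EXX = 100 ksi.
t_e = 0.707 × 0.625 = 0.4419 in.
R_nwl = 0.6 × 100 × 0.4419 × 12 = 318.1 kip (longitudinal, 2 welds).
R_nwt = 0.6 × 100 × 0.4419 × 7 = 185.6 kip (transverse, base value).
(i) R_nwl + R_nwt = 503.7 kip; (ii) 0.85 R_nwl + 1.5 R_nwt = 548.8 kip.
R_n = max = 548.8 kip [governs: (ii)]; R_n/Ω = 274.4 kip.

R_n/Ω ≈ 274 kip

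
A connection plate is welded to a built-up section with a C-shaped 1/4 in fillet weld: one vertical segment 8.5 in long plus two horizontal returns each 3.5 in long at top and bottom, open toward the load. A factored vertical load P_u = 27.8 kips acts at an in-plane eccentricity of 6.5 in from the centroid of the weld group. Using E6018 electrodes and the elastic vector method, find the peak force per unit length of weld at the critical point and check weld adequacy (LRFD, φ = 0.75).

E60XX → F_EXX = 60 ksi.
Total weld length L_w = 15.5 in. Treat welds as unit-width lines.
Centroid: x̄ = 2×3.5×1.75 / 15.5 = 0.7903 in from the vertical weld.
Polar moment about centroid: J = I_x + I_y = [8.5³/12 + 2×3.5×4.25²] + [8.5×0.7903² + 2(3.5³/12 + 3.5×0.9597²)] = 196.5 in³.
Direct shear f_v = P/L_w = 27.8 / 15.5 = 1.794 kip/in (vertical).
Torsion M = P·e = 27.8 × 6.5 = 180.7 kip·in.
Critical point at (x, y) = (2.71, 4.25) from centroid. f_tx = M·y/J = 3.908 kip/in; f_ty = M·x/J = 2.492 kip/in.
Resultant f_max = √[f_tx² + (f_v + f_ty)²] = √[3.908² + (1.794 + 2.492)²] = 5.8 kip/in.
Capacity per unit length: φr_n = 0.75 × 0.6 × 60 × (0.707 × 0.25) = 4.772 kip/in.
5.8 > 4.772 → NOT adequate.

f_max ≈ 5.8 kip/in; NOT adequate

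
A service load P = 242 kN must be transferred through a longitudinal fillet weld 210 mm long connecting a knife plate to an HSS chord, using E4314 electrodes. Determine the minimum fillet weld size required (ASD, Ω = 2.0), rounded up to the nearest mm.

E43XX → F_EXX = 430 MPa.
Total weld length L = 210 mm.
Required throat t_e = P × Ω / (0.6 F_EXX × L) = 242 × 2.0 / (0.6 × 430 × 210 × 10⁻³) = 8.933 mm.
Required leg w = t_e / 0.707 = 12.64 mm → use 13 mm.

w = 13 mm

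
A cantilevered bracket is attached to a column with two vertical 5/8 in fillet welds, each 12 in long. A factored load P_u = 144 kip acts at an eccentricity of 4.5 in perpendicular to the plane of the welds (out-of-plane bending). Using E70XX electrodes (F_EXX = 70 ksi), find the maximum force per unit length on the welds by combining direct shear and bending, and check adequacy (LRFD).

f_max ≈ 14.8 kip/in; NOT adequate

L_w = 2 × 12 = 24 in; section modulus (unit throat) S = 2 × L²/6 = 48 in².
Direct shear f_v = P/L_w = 144/24 = 6 kip/in.
Moment M = P × e = 144 × 4.5 = 648 kip·in; bending f_b = M/S = 13.5 kip/in.
f_max = √(f_v² + f_b²) = √(6² + 13.5²) = 14.77 kip/in.
φr_n = 0.75 × 0.6 × 70 × (0.707 × 0.625) = 13.92 kip/in → NOT adequate.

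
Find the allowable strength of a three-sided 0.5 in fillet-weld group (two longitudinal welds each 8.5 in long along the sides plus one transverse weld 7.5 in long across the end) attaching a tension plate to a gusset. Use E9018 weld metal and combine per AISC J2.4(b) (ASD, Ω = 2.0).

R_n/Ω ≈ 245 kip

E90XX → F_EXX = 90 ksi.
t_e = 0.707 × 0.5 = 0.3535 in.
R_nwl = 0.6 × 90 × 0.3535 × 17 = 324.5 kip (longitudinal, 2 welds).
R_nwt = 0.6 × 90 × 0.3535 × 7.5 = 143.2 kip (transverse, base value).
(i) R_nwl + R_nwt = 467.7 kip; (ii) 0.85 R_nwl + 1.5 R_nwt = 490.6 kip.
R_n = max = 490.6 kip [governs: (ii)]; R_n/Ω = 245.3 kip.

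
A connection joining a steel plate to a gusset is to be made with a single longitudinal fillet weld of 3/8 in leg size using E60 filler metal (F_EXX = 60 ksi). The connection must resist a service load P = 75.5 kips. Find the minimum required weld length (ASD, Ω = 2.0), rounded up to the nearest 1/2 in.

L = 16 in

Throat t_e = 0.707 × 0.375 = 0.2651 in.
r_n/Ω = (0.6 × 60 × 0.2651) / 2.0 = 4.772 kip/in.
L_req = P / (r_n/Ω) = 75.5 / 4.772 = 15.82 in total.
Round up → use L = 16 in.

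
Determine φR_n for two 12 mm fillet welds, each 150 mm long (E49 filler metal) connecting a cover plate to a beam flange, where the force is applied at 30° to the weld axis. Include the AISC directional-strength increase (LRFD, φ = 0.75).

φR_n ≈ 660 kN

E49XX → F_EXX = 490 MPa.
t_e = 0.707 × 12 = 8.484 mm; A_we = 8.484 × 300 = 2545 mm².
Directional factor: 1.0 + 0.5 sin^1.5(30°) = 1.177.
F_nw = 0.6 × 490 × 1.177 = 346 MPa.
φR_n = 0.75 × 346 × 2545 × 10⁻³ = 660.4 kN.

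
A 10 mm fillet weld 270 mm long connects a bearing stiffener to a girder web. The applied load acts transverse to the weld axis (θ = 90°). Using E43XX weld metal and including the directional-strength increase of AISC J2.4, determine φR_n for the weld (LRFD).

E43XX → F_EXX = 430 MPa.
t_e = 0.707 × 10 = 7.07 mm; A_we = 7.07 × 270 = 1909 mm².
Directional factor: 1.0 + 0.5 sin^1.5(90°) = 1.5.
F_nw = 0.6 × 430 × 1.5 = 387 MPa.
φR_n = 0.75 × 387 × 1909 × 10⁻³ = 554.1 kN.

φR_n ≈ 554 kN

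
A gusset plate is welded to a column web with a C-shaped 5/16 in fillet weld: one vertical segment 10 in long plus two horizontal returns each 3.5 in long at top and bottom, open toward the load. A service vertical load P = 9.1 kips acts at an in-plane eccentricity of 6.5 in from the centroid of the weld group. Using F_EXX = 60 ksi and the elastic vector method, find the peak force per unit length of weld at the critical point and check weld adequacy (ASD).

Total weld length L_w = 17 in. Treat welds as unit-width lines.
Centroid: x̄ = 2×3.5×1.75 / 17 = 0.7206 in from the vertical weld.
Polar moment about centroid: J = I_x + I_y = [10³/12 + 2×3.5×5²] + [10×0.7206² + 2(3.5³/12 + 3.5×1.029²)] = 278.1 in³.
Direct shear f_v = P/L_w = 9.1 / 17 = 0.5353 kip/in (vertical).
Torsion M = P·e = 9.1 × 6.5 = 59.15 kip·in.
Critical point at (x, y) = (2.779, 5) from centroid. f_tx = M·y/J = 1.064 kip/in; f_ty = M·x/J = 0.5912 kip/in.
Resultant f_max = √[f_tx² + (f_v + f_ty)²] = √[1.064² + (0.5353 + 0.5912)²] = 1.549 kip/in.
Capacity per unit length: r_n/Ω = (1/2.0) × 0.6 × 60 × (0.707 × 0.3125) = 3.977 kip/in.
1.549 ≤ 3.977 → adequate.

f_max ≈ 1.55 kip/in; adequate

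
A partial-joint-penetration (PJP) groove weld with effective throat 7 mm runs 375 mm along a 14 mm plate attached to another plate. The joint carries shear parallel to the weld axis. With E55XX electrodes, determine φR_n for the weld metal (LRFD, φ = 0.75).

E55XX → F_EXX = 550 MPa.
Effective throat (given) t_e = 7 mm.
A_we = 7 × 375 = 2625 mm².
F_nw = 0.6 F_EXX = 330 MPa.
φR_n = 0.75 × 330 × 2625 × 10⁻³ = 649.7 kN.

φR_n ≈ 650 kN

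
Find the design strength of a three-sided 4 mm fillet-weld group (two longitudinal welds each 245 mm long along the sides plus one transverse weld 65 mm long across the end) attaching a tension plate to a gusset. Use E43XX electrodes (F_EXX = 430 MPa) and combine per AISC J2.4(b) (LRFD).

t_e = 0.707 × 4 = 2.828 mm.
R_nwl = 0.6 × 430 × 2.828 × 490 × 10⁻³ = 357.5 kN (longitudinal, 2 welds).
R_nwt = 0.6 × 430 × 2.828 × 65 × 10⁻³ = 47.43 kN (transverse, base value).
(i) R_nwl + R_nwt = 404.9 kN; (ii) 0.85 R_nwl + 1.5 R_nwt = 375 kN.
R_n = max = 404.9 kN [governs: (i)]; φR_n = 303.7 kN.

φR_n ≈ 304 kN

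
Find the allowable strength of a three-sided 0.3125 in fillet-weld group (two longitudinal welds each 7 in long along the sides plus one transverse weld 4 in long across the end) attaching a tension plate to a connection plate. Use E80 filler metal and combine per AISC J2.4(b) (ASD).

E80XX → F_EXX = 80 ksi.
t_e = 0.707 × 0.3125 = 0.2209 in.
R_nwl = 0.6 × 80 × 0.2209 × 14 = 148.5 kip (longitudinal, 2 welds).
R_nwt = 0.6 × 80 × 0.2209 × 4 = 42.42 kip (transverse, base value).
(i) R_nwl + R_nwt = 190.9 kip; (ii) 0.85 R_nwl + 1.5 R_nwt = 189.8 kip.
R_n = max = 190.9 kip [governs: (i)]; R_n/Ω = 95.44 kip.

R_n/Ω ≈ 95.4 kip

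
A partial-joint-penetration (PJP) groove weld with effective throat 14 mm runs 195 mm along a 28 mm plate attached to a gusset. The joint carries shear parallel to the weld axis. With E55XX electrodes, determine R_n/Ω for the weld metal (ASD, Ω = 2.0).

E55XX → F_EXX = 550 MPa.
Effective throat (given) t_e = 14 mm.
A_we = 14 × 195 = 2730 mm².
F_nw = 0.6 F_EXX = 330 MPa.
R_n/Ω = (330 × 2730) / 2.0 × 10⁻³ = 450.4 kN.

R_n/Ω ≈ 450 kN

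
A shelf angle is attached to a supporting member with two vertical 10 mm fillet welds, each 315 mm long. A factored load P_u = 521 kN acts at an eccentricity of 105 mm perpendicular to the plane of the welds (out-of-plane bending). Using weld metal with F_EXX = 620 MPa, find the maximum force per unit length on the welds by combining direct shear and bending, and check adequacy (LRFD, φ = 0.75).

L_w = 2 × 315 = 630 mm; section modulus (unit throat) S = 2 × L²/6 = 33080 mm².
Direct shear f_v = P/L_w = 521×10³/630 = 827 N/mm.
Moment M = P × e = 521×10³ × 105 = 54705000 N·mm; bending f_b = M/S = 1654 N/mm.
f_max = √(f_v² + f_b²) = √(827² + 1654²) = 1849 N/mm.
φr_n = 0.75 × 0.6 × 620 × (0.707 × 10) = 1973 N/mm → adequate.

f_max ≈ 1850 N/mm; adequate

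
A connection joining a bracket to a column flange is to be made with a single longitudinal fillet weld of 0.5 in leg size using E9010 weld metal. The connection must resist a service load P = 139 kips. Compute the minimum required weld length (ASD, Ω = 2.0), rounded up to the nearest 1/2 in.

L = 15 in

E90XX → F_EXX = 90 ksi.
Throat t_e = 0.707 × 0.5 = 0.3535 in.
r_n/Ω = (0.6 × 90 × 0.3535) / 2.0 = 9.544 kip/in.
L_req = P / (r_n/Ω) = 139 / 9.544 = 14.56 in total.
Round up → use L = 15 in.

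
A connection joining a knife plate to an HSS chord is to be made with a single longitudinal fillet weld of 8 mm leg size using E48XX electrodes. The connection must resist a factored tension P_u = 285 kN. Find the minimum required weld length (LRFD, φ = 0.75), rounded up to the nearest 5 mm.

L = 235 mm

E48XX → F_EXX = 480 MPa.
Throat t_e = 0.707 × 8 = 5.656 mm.
φr_n = 0.75 × 0.6 × 480 × 5.656 × 10⁻³ = 1.222 kN/mm.
L_req = P_u / φr_n = 285 / 1.222 = 233.3 mm total.
Round up → use L = 235 mm.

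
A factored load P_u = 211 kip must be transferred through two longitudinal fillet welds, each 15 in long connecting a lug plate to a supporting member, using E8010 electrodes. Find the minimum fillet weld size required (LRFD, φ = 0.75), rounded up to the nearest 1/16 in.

w = 5/16 in

E80XX → F_EXX = 80 ksi.
Total weld length L = 30 in.
Required throat t_e = P_u / (φ × 0.6 F_EXX × L) = 211 / (0.75 × 0.6 × 80 × 30) = 0.1954 in.
Required leg w = t_e / 0.707 = 0.2763 in → use 5/16 in.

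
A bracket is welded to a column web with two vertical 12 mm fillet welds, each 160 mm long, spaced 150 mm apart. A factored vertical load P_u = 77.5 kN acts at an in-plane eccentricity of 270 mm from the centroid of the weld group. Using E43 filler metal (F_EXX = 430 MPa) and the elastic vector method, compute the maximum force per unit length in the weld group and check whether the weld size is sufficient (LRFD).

f_max ≈ 1100 N/mm; adequate

Total weld length L_w = 320 mm. Treat welds as unit-width lines.
Polar moment about centroid: J = 2[d³/12 + d(b/2)²] = 2[160³/12 + 160×75²] = 2483000 mm³.
Direct shear f_v = P/L_w = 77.5×10³ / 320 = 242.2 N/mm (vertical).
Torsion M = P·e = 77.5×10³ × 270 = 20925000 N·mm.
Critical point at (x, y) = (75, 80) from centroid. f_tx = M·y/J = 674.3 N/mm; f_ty = M·x/J = 632.1 N/mm.
Resultant f_max = √[f_tx² + (f_v + f_ty)²] = √[674.3² + (242.2 + 632.1)²] = 1104 N/mm.
Capacity per unit length: φr_n = 0.75 × 0.6 × 430 × (0.707 × 12) = 1642 N/mm.
1104 ≤ 1642 → adequate.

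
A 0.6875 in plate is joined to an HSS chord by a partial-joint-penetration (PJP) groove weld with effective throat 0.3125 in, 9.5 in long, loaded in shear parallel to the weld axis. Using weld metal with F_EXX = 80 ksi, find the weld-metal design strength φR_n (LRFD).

φR_n ≈ 107 kip

Effective throat (given) t_e = 0.3125 in.
A_we = 0.3125 × 9.5 = 2.969 in².
F_nw = 0.6 F_EXX = 48 ksi.
φR_n = 0.75 × 48 × 2.969 = 106.9 kip.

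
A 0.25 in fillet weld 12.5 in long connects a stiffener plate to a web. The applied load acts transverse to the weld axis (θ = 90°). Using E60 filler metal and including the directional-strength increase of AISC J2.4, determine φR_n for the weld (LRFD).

E60XX → F_EXX = 60 ksi.
t_e = 0.707 × 0.25 = 0.1767 in; A_we = 0.1767 × 12.5 = 2.209 in².
Directional factor: 1.0 + 0.5 sin^1.5(90°) = 1.5.
F_nw = 0.6 × 60 × 1.5 = 54 ksi.
φR_n = 0.75 × 54 × 2.209 = 89.48 kip.

φR_n ≈ 89.5 kip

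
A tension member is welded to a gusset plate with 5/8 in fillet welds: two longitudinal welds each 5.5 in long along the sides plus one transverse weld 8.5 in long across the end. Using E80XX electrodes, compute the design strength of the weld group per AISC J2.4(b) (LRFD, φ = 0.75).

φR_n ≈ 352 kip

E80XX → F_EXX = 80 ksi.
t_e = 0.707 × 0.625 = 0.4419 in.
R_nwl = 0.6 × 80 × 0.4419 × 11 = 233.3 kip (longitudinal, 2 welds).
R_nwt = 0.6 × 80 × 0.4419 × 8.5 = 180.3 kip (transverse, base value).
(i) R_nwl + R_nwt = 413.6 kip; (ii) 0.85 R_nwl + 1.5 R_nwt = 468.7 kip.
R_n = max = 468.7 kip [governs: (ii)]; φR_n = 351.6 kip.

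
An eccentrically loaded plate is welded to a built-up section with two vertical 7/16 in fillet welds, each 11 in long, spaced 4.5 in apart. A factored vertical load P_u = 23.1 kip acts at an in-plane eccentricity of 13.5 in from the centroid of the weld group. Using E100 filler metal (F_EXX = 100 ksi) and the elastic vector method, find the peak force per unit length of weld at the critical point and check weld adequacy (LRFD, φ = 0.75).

Total weld length L_w = 22 in. Treat welds as unit-width lines.
Polar moment about centroid: J = 2[d³/12 + d(b/2)²] = 2[11³/12 + 11×2.25²] = 333.2 in³.
Direct shear f_v = P/L_w = 23.1 / 22 = 1.05 kip/in (vertical).
Torsion M = P·e = 23.1 × 13.5 = 311.85 kip·in.
Critical point at (x, y) = (2.25, 5.5) from centroid. f_tx = M·y/J = 5.147 kip/in; f_ty = M·x/J = 2.106 kip/in.
Resultant f_max = √[f_tx² + (f_v + f_ty)²] = √[5.147² + (1.05 + 2.106)²] = 6.038 kip/in.
Capacity per unit length: φr_n = 0.75 × 0.6 × 100 × (0.707 × 0.4375) = 13.92 kip/in.
6.038 ≤ 13.92 → adequate.

f_max ≈ 6.04 kip/in; adequate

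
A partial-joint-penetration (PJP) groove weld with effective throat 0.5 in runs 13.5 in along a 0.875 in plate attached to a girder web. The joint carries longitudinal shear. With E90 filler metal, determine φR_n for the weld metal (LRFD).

E90XX → F_EXX = 90 ksi.
Effective throat (given) t_e = 0.5 in.
A_we = 0.5 × 13.5 = 6.75 in².
F_nw = 0.6 F_EXX = 54 ksi.
φR_n = 0.75 × 54 × 6.75 = 273.4 kip.

φR_n ≈ 273 kip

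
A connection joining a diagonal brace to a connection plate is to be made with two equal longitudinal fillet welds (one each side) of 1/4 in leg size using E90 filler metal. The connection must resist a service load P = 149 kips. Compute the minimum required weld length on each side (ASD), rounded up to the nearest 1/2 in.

E90XX → F_EXX = 90 ksi.
Throat t_e = 0.707 × 0.25 = 0.1767 in.
r_n/Ω = (0.6 × 90 × 0.1767) / 2.0 = 4.772 kip/in.
L_req = P / (r_n/Ω) = 149 / 4.772 = 31.22 in total.
Per side: 31.22 / 2 = 15.61 in.
Round up → use L = 16 in on each side.

L = 16 in on each side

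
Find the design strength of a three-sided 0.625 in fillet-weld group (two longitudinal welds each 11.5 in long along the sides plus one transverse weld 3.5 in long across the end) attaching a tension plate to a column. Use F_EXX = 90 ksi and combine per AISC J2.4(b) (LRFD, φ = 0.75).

t_e = 0.707 × 0.625 = 0.4419 in.
R_nwl = 0.6 × 90 × 0.4419 × 23 = 548.8 kips (longitudinal, 2 welds).
R_nwt = 0.6 × 90 × 0.4419 × 3.5 = 83.51 kips (transverse, base value).
(i) R_nwl + R_nwt = 632.3 kips; (ii) 0.85 R_nwl + 1.5 R_nwt = 591.8 kips.
R_n = max = 632.3 kips [governs: (i)]; φR_n = 474.2 kips.

φR_n ≈ 474 kips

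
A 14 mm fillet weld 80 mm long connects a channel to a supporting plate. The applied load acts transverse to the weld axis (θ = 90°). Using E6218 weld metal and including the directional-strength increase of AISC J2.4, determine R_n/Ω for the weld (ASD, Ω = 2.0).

E62XX → F_EXX = 620 MPa.
t_e = 0.707 × 14 = 9.898 mm; A_we = 9.898 × 80 = 791.8 mm².
Directional factor: 1.0 + 0.5 sin^1.5(90°) = 1.5.
F_nw = 0.6 × 620 × 1.5 = 558 MPa.
R_n/Ω = (558 × 791.8) / 2.0 × 10⁻³ = 220.9 kN.

R_n/Ω ≈ 221 kN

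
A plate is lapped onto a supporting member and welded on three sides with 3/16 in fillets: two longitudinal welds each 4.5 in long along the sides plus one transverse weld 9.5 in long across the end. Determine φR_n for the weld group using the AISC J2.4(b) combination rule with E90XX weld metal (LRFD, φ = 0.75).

φR_n ≈ 118 kip

E90XX → F_EXX = 90 ksi.
t_e = 0.707 × 0.1875 = 0.1326 in.
R_nwl = 0.6 × 90 × 0.1326 × 9 = 64.43 kip (longitudinal, 2 welds).
R_nwt = 0.6 × 90 × 0.1326 × 9.5 = 68 kip (transverse, base value).
(i) R_nwl + R_nwt = 132.4 kip; (ii) 0.85 R_nwl + 1.5 R_nwt = 156.8 kip.
R_n = max = 156.8 kip [governs: (ii)]; φR_n = 117.6 kip.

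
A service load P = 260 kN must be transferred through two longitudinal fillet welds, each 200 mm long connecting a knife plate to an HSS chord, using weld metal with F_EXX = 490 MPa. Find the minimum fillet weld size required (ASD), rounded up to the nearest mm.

Total weld length L = 400 mm.
Required throat t_e = P × Ω / (0.6 F_EXX × L) = 260 × 2.0 / (0.6 × 490 × 400 × 10⁻³) = 4.422 mm.
Required leg w = t_e / 0.707 = 6.254 mm → use 7 mm.

w = 7 mm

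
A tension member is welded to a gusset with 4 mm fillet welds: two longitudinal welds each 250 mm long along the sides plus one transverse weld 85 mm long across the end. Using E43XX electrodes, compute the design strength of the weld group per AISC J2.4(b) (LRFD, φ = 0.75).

E43XX → F_EXX = 430 MPa.
t_e = 0.707 × 4 = 2.828 mm.
R_nwl = 0.6 × 430 × 2.828 × 500 × 10⁻³ = 364.8 kN (longitudinal, 2 welds).
R_nwt = 0.6 × 430 × 2.828 × 85 × 10⁻³ = 62.02 kN (transverse, base value).
(i) R_nwl + R_nwt = 426.8 kN; (ii) 0.85 R_nwl + 1.5 R_nwt = 403.1 kN.
R_n = max = 426.8 kN [governs: (i)]; φR_n = 320.1 kN.

φR_n ≈ 320 kN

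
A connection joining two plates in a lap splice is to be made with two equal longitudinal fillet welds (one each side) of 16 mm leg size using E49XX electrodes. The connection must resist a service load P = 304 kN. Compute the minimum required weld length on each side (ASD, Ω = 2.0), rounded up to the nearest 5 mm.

E49XX → F_EXX = 490 MPa.
Throat t_e = 0.707 × 16 = 11.31 mm.
r_n/Ω = (0.6 × 490 × 11.31) / 2.0 = 1663 N/mm = 1.663 kN/mm.
L_req = P / (r_n/Ω) = 304 / 1.663 = 182.8 mm total.
Per side: 182.8 / 2 = 91.41 mm.
Round up → use L = 95 mm on each side.

L = 95 mm on each side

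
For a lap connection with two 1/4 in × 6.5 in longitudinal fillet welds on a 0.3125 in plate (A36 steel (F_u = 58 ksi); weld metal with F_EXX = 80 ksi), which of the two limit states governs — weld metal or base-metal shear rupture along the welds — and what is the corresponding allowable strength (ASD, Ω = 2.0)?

t_e = 0.707 × 0.25 = 0.1767 in; L = 13 in.
Weld metal: R_n/Ω = (1/2.0) × 0.6 × 80 × 0.1767 × 13 = 55.15 kips.
Base metal (shear rupture): R_n/Ω = (1/2.0) × 0.6 × 58 × 0.3125 × 13 = 70.69 kips.
Governing: weld metal.

R_n/Ω ≈ 55.1 kips (weld metal governs)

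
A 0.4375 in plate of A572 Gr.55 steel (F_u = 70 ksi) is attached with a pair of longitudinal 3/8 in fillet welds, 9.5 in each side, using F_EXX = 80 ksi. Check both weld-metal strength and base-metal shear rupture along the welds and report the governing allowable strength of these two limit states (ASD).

t_e = 0.707 × 0.375 = 0.2651 in; L = 19 in.
Weld metal: R_n/Ω = (1/2.0) × 0.6 × 80 × 0.2651 × 19 = 120.9 kip.
Base metal (shear rupture): R_n/Ω = (1/2.0) × 0.6 × 70 × 0.4375 × 19 = 174.6 kip.
Governing: weld metal.

R_n/Ω ≈ 121 kip (weld metal governs)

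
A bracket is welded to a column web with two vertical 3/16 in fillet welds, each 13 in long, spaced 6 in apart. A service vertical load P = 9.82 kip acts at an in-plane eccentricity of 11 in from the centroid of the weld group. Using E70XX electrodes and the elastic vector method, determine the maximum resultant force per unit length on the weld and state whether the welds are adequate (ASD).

f_max ≈ 1.49 kip/in; adequate

E70XX → F_EXX = 70 ksi.
Total weld length L_w = 26 in. Treat welds as unit-width lines.
Polar moment about centroid: J = 2[d³/12 + d(b/2)²] = 2[13³/12 + 13×3²] = 600.2 in³.
Direct shear f_v = P/L_w = 9.82 / 26 = 0.3777 kip/in (vertical).
Torsion M = P·e = 9.82 × 11 = 108.02 kip·in.
Critical point at (x, y) = (3, 6.5) from centroid. f_tx = M·y/J = 1.17 kip/in; f_ty = M·x/J = 0.54 kip/in.
Resultant f_max = √[f_tx² + (f_v + f_ty)²] = √[1.17² + (0.3777 + 0.54)²] = 1.487 kip/in.
Capacity per unit length: r_n/Ω = (1/2.0) × 0.6 × 70 × (0.707 × 0.1875) = 2.784 kip/in.
1.487 ≤ 2.784 → adequate.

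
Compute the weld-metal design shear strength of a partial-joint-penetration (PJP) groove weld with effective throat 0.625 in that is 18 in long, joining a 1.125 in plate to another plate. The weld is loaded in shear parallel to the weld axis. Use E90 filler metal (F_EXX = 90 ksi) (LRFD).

Effective throat (given) t_e = 0.625 in.
A_we = 0.625 × 18 = 11.25 in².
F_nw = 0.6 F_EXX = 54 ksi.
φR_n = 0.75 × 54 × 11.25 = 455.6 kips.

φR_n ≈ 456 kips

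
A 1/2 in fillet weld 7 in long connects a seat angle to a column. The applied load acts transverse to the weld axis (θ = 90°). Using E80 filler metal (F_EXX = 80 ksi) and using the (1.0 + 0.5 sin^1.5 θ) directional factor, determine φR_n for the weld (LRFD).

t_e = 0.707 × 0.5 = 0.3535 in; A_we = 0.3535 × 7 = 2.474 in².
Directional factor: 1.0 + 0.5 sin^1.5(90°) = 1.5.
F_nw = 0.6 × 80 × 1.5 = 72 ksi.
φR_n = 0.75 × 72 × 2.474 = 133.6 kips.

φR_n ≈ 134 kips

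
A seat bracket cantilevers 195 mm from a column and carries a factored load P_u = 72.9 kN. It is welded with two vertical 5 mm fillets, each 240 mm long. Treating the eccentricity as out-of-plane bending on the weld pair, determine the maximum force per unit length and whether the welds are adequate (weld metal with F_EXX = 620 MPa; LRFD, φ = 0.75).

f_max ≈ 756 N/mm; adequate

L_w = 2 × 240 = 480 mm; section modulus (unit throat) S = 2 × L²/6 = 19200 mm².
Direct shear f_v = P/L_w = 72.9×10³/480 = 151.9 N/mm.
Moment M = P × e = 72.9×10³ × 195 = 14216000 N·mm; bending f_b = M/S = 740.4 N/mm.
f_max = √(f_v² + f_b²) = √(151.9² + 740.4²) = 755.8 N/mm.
φr_n = 0.75 × 0.6 × 620 × (0.707 × 5) = 986.3 N/mm → adequate.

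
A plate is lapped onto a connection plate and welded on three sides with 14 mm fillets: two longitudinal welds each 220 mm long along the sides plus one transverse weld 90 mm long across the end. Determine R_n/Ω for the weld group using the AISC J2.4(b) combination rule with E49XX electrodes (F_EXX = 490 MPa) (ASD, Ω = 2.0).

t_e = 0.707 × 14 = 9.898 mm.
R_nwl = 0.6 × 490 × 9.898 × 440 × 10⁻³ = 1280 kN (longitudinal, 2 welds).
R_nwt = 0.6 × 490 × 9.898 × 90 × 10⁻³ = 261.9 kN (transverse, base value).
(i) R_nwl + R_nwt = 1542 kN; (ii) 0.85 R_nwl + 1.5 R_nwt = 1481 kN.
R_n = max = 1542 kN [governs: (i)]; R_n/Ω = 771.2 kN.

R_n/Ω ≈ 771 kN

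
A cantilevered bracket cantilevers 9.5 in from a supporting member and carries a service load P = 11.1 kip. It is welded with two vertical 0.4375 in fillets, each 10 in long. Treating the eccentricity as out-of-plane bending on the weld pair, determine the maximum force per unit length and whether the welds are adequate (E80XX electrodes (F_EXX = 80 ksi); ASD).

f_max ≈ 3.21 kip/in; adequate

L_w = 2 × 10 = 20 in; section modulus (unit throat) S = 2 × L²/6 = 33.33 in².
Direct shear f_v = P/L_w = 11.1/20 = 0.555 kip/in.
Moment M = P × e = 11.1 × 9.5 = 105.45 kip·in; bending f_b = M/S = 3.163 kip/in.
f_max = √(f_v² + f_b²) = √(0.555² + 3.163²) = 3.212 kip/in.
r_n/Ω = (1/2.0) × 0.6 × 80 × (0.707 × 0.4375) = 7.423 kip/in → adequate.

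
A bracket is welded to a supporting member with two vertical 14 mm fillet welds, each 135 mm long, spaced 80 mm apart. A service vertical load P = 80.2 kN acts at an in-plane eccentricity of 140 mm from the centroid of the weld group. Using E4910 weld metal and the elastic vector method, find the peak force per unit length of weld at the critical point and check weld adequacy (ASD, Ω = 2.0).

f_max ≈ 1220 N/mm; adequate

E49XX → F_EXX = 490 MPa.
Total weld length L_w = 270 mm. Treat welds as unit-width lines.
Polar moment about centroid: J = 2[d³/12 + d(b/2)²] = 2[135³/12 + 135×40²] = 842100 mm³.
Direct shear f_v = P/L_w = 80.2×10³ / 270 = 297 N/mm (vertical).
Torsion M = P·e = 80.2×10³ × 140 = 11228000 N·mm.
Critical point at (x, y) = (40, 67.5) from centroid. f_tx = M·y/J = 900 N/mm; f_ty = M·x/J = 533.4 N/mm.
Resultant f_max = √[f_tx² + (f_v + f_ty)²] = √[900² + (297 + 533.4)²] = 1225 N/mm.
Capacity per unit length: r_n/Ω = (1/2.0) × 0.6 × 490 × (0.707 × 14) = 1455 N/mm.
1225 ≤ 1455 → adequate.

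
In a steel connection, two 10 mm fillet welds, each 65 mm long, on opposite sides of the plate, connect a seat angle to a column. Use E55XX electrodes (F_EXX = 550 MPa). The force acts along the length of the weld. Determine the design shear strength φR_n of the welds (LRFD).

Effective throat t_e = 0.707 × 10 = 7.07 mm.
Total length L = 130 mm; A_we = 7.07 × 130 = 919.1 mm².
F_nw = 0.6 F_EXX = 0.6 × 550 = 330 MPa.
φR_n = 0.75 × 330 × 919.1 × 10⁻³ = 227.5 kN.

φR_n ≈ 227 kN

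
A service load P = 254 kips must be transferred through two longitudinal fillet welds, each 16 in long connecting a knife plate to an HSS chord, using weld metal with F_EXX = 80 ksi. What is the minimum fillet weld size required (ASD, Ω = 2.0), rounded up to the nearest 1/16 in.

w = 1/2 in

Total weld length L = 32 in.
Required throat t_e = P × Ω / (0.6 F_EXX × L) = 254 × 2.0 / (0.6 × 80 × 32) = 0.3307 in.
Required leg w = t_e / 0.707 = 0.4678 in → use 1/2 in.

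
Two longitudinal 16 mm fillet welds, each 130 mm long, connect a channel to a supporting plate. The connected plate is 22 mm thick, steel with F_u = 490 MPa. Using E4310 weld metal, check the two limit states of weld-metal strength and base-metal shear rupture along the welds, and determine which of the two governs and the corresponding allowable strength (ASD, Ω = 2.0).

E43XX → F_EXX = 430 MPa.
t_e = 0.707 × 16 = 11.31 mm; L = 260 mm.
Weld metal: R_n/Ω = (1/2.0) × 0.6 × 430 × 11.31 × 260 × 10⁻³ = 379.4 kN.
Base metal (shear rupture): R_n/Ω = (1/2.0) × 0.6 × 490 × 22 × 260 × 10⁻³ = 840.8 kN.
Governing: weld metal.

R_n/Ω ≈ 379 kN (weld metal governs)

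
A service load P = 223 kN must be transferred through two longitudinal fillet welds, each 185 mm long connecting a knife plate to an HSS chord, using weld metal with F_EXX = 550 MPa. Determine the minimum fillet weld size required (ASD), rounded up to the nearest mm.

w = 6 mm

Total weld length L = 370 mm.
Required throat t_e = P × Ω / (0.6 F_EXX × L) = 223 × 2.0 / (0.6 × 550 × 370 × 10⁻³) = 3.653 mm.
Required leg w = t_e / 0.707 = 5.167 mm → use 6 mm.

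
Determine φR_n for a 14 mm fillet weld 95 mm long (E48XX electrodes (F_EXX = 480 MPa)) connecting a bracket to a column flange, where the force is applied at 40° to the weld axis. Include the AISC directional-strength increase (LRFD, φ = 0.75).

t_e = 0.707 × 14 = 9.898 mm; A_we = 9.898 × 95 = 940.3 mm².
Directional factor: 1.0 + 0.5 sin^1.5(40°) = 1.258.
F_nw = 0.6 × 480 × 1.258 = 362.2 MPa.
φR_n = 0.75 × 362.2 × 940.3 × 10⁻³ = 255.4 kN.

φR_n ≈ 255 kN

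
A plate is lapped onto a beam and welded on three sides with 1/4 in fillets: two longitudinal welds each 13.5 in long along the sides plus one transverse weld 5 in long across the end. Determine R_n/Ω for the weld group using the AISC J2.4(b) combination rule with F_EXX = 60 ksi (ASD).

R_n/Ω ≈ 102 kips

t_e = 0.707 × 0.25 = 0.1767 in.
R_nwl = 0.6 × 60 × 0.1767 × 27 = 171.8 kips (longitudinal, 2 welds).
R_nwt = 0.6 × 60 × 0.1767 × 5 = 31.81 kips (transverse, base value).
(i) R_nwl + R_nwt = 203.6 kips; (ii) 0.85 R_nwl + 1.5 R_nwt = 193.8 kips.
R_n = max = 203.6 kips [governs: (i)]; R_n/Ω = 101.8 kips.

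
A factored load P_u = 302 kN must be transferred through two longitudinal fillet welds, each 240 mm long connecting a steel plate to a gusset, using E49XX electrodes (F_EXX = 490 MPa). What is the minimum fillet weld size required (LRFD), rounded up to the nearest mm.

w = 5 mm

Total weld length L = 480 mm.
Required throat t_e = P_u / (φ × 0.6 F_EXX × L) = 302 / (0.75 × 0.6 × 490 × 480 × 10⁻³) = 2.853 mm.
Required leg w = t_e / 0.707 = 4.036 mm → use 5 mm.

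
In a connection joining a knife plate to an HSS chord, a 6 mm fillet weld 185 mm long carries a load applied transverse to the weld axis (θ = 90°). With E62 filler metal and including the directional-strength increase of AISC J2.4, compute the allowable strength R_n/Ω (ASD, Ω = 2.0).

R_n/Ω ≈ 219 kN

E62XX → F_EXX = 620 MPa.
t_e = 0.707 × 6 = 4.242 mm; A_we = 4.242 × 185 = 784.8 mm².
Directional factor: 1.0 + 0.5 sin^1.5(90°) = 1.5.
F_nw = 0.6 × 620 × 1.5 = 558 MPa.
R_n/Ω = (558 × 784.8) / 2.0 × 10⁻³ = 219 kN.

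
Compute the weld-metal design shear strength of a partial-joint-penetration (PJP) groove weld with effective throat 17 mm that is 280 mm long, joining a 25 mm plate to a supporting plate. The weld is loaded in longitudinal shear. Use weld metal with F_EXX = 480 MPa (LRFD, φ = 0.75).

φR_n ≈ 1030 kN

Effective throat (given) t_e = 17 mm.
A_we = 17 × 280 = 4760 mm².
F_nw = 0.6 F_EXX = 288 MPa.
φR_n = 0.75 × 288 × 4760 × 10⁻³ = 1028 kN.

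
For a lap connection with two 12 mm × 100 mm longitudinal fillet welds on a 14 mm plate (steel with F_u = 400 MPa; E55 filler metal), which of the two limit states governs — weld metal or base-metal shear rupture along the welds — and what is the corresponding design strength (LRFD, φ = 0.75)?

E55XX → F_EXX = 550 MPa.
t_e = 0.707 × 12 = 8.484 mm; L = 200 mm.
Weld metal: φR_n = 0.75 × 0.6 × 550 × 8.484 × 200 × 10⁻³ = 420 kN.
Base metal (shear rupture): φR_n = 0.75 × 0.6 × 400 × 14 × 200 × 10⁻³ = 504 kN.
Governing: weld metal.

φR_n ≈ 420 kN (weld metal governs)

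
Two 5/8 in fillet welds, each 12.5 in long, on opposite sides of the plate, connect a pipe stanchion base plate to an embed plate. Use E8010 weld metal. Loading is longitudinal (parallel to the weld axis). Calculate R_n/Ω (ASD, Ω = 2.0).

E80XX → F_EXX = 80 ksi.
Effective throat t_e = 0.707 × 0.625 = 0.4419 in.
Total length L = 25 in; A_we = 0.4419 × 25 = 11.05 in².
F_nw = 0.6 F_EXX = 0.6 × 80 = 48 ksi.
R_n = 48 × 11.05 = 530.2 kip; R_n/Ω = 530.2/2.0 = 265.1 kip.

R_n/Ω ≈ 265 kip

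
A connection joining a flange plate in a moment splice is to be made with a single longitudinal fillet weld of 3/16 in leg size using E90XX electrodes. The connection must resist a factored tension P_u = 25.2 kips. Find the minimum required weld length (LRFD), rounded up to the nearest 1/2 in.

E90XX → F_EXX = 90 ksi.
Throat t_e = 0.707 × 0.1875 = 0.1326 in.
φr_n = 0.75 × 0.6 × 90 × 0.1326 = 5.369 kips/in.
L_req = P_u / φr_n = 25.2 / 5.369 = 4.694 in total.
Round up → use L = 5 in.

L = 5 in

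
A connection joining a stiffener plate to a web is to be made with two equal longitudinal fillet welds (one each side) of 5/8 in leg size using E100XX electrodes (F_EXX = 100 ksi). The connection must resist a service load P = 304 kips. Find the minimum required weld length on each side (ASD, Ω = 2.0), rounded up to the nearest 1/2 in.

Throat t_e = 0.707 × 0.625 = 0.4419 in.
r_n/Ω = (0.6 × 100 × 0.4419) / 2.0 = 13.26 kip/in.
L_req = P / (r_n/Ω) = 304 / 13.26 = 22.93 in total.
Per side: 22.93 / 2 = 11.47 in.
Round up → use L = 11.5 in on each side.

L = 11.5 in on each side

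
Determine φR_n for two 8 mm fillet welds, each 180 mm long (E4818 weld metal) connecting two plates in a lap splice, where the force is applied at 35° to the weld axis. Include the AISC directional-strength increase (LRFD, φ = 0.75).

E48XX → F_EXX = 480 MPa.
t_e = 0.707 × 8 = 5.656 mm; A_we = 5.656 × 360 = 2036 mm².
Directional factor: 1.0 + 0.5 sin^1.5(35°) = 1.217.
F_nw = 0.6 × 480 × 1.217 = 350.6 MPa.
φR_n = 0.75 × 350.6 × 2036 × 10⁻³ = 535.3 kN.

φR_n ≈ 535 kN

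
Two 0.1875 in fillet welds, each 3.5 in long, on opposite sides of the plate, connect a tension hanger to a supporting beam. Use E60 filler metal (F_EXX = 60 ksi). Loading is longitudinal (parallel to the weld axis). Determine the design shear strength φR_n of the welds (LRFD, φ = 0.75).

Effective throat t_e = 0.707 × 0.1875 = 0.1326 in.
Total length L = 7 in; A_we = 0.1326 × 7 = 0.9279 in².
F_nw = 0.6 F_EXX = 0.6 × 60 = 36 ksi.
φR_n = 0.75 × 36 × 0.9279 = 25.05 kips.

φR_n ≈ 25.1 kips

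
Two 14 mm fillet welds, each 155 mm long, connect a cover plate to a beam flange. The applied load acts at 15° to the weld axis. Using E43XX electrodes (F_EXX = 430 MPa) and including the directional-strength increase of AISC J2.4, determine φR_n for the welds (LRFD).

t_e = 0.707 × 14 = 9.898 mm; A_we = 9.898 × 310 = 3068 mm².
Directional factor: 1.0 + 0.5 sin^1.5(15°) = 1.066.
F_nw = 0.6 × 430 × 1.066 = 275 MPa.
φR_n = 0.75 × 275 × 3068 × 10⁻³ = 632.8 kN.

φR_n ≈ 633 kN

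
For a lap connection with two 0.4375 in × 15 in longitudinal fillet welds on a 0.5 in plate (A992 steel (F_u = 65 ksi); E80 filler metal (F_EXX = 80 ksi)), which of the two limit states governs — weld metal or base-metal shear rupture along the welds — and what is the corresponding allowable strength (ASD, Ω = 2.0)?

t_e = 0.707 × 0.4375 = 0.3093 in; L = 30 in.
Weld metal: R_n/Ω = (1/2.0) × 0.6 × 80 × 0.3093 × 30 = 222.7 kips.
Base metal (shear rupture): R_n/Ω = (1/2.0) × 0.6 × 65 × 0.5 × 30 = 292.5 kips.
Governing: weld metal.

R_n/Ω ≈ 223 kips (weld metal governs)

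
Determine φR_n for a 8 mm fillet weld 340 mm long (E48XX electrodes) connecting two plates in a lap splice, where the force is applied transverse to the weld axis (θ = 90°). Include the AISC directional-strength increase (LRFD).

φR_n ≈ 623 kN

E48XX → F_EXX = 480 MPa.
t_e = 0.707 × 8 = 5.656 mm; A_we = 5.656 × 340 = 1923 mm².
Directional factor: 1.0 + 0.5 sin^1.5(90°) = 1.5.
F_nw = 0.6 × 480 × 1.5 = 432 MPa.
φR_n = 0.75 × 432 × 1923 × 10⁻³ = 623.1 kN.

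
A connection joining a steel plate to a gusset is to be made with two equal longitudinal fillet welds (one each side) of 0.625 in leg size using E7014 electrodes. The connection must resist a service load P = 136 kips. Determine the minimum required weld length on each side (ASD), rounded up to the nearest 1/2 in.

E70XX → F_EXX = 70 ksi.
Throat t_e = 0.707 × 0.625 = 0.4419 in.
r_n/Ω = (0.6 × 70 × 0.4419) / 2.0 = 9.279 kip/in.
L_req = P / (r_n/Ω) = 136 / 9.279 = 14.66 in total.
Per side: 14.66 / 2 = 7.328 in.
Round up → use L = 7.5 in on each side.

L = 7.5 in on each side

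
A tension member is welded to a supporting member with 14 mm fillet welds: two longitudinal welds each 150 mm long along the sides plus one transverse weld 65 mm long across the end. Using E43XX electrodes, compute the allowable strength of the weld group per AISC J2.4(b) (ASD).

E43XX → F_EXX = 430 MPa.
t_e = 0.707 × 14 = 9.898 mm.
R_nwl = 0.6 × 430 × 9.898 × 300 × 10⁻³ = 766.1 kN (longitudinal, 2 welds).
R_nwt = 0.6 × 430 × 9.898 × 65 × 10⁻³ = 166 kN (transverse, base value).
(i) R_nwl + R_nwt = 932.1 kN; (ii) 0.85 R_nwl + 1.5 R_nwt = 900.2 kN.
R_n = max = 932.1 kN [governs: (i)]; R_n/Ω = 466 kN.

R_n/Ω ≈ 466 kN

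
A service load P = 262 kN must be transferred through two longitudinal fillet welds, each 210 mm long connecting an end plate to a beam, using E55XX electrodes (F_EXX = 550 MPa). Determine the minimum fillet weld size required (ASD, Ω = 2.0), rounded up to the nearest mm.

w = 6 mm

Total weld length L = 420 mm.
Required throat t_e = P × Ω / (0.6 F_EXX × L) = 262 × 2.0 / (0.6 × 550 × 420 × 10⁻³) = 3.781 mm.
Required leg w = t_e / 0.707 = 5.347 mm → use 6 mm.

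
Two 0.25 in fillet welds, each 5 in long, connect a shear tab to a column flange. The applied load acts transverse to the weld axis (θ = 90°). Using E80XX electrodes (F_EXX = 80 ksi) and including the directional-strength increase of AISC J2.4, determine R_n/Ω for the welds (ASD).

t_e = 0.707 × 0.25 = 0.1767 in; A_we = 0.1767 × 10 = 1.767 in².
Directional factor: 1.0 + 0.5 sin^1.5(90°) = 1.5.
F_nw = 0.6 × 80 × 1.5 = 72 ksi.
R_n/Ω = (72 × 1.767) / 2.0 = 63.63 kip.

R_n/Ω ≈ 63.6 kip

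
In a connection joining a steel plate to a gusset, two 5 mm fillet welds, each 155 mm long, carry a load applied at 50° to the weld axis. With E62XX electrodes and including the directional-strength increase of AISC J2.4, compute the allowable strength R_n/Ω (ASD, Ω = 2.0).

R_n/Ω ≈ 272 kN

E62XX → F_EXX = 620 MPa.
t_e = 0.707 × 5 = 3.535 mm; A_we = 3.535 × 310 = 1096 mm².
Directional factor: 1.0 + 0.5 sin^1.5(50°) = 1.335.
F_nw = 0.6 × 620 × 1.335 = 496.7 MPa.
R_n/Ω = (496.7 × 1096) / 2.0 × 10⁻³ = 272.2 kN.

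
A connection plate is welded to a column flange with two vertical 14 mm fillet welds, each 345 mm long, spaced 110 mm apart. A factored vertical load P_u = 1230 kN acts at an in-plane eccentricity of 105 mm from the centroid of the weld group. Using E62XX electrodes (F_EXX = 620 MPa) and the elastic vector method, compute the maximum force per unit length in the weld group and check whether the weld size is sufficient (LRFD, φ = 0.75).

Total weld length L_w = 690 mm. Treat welds as unit-width lines.
Polar moment about centroid: J = 2[d³/12 + d(b/2)²] = 2[345³/12 + 345×55²] = 8931000 mm³.
Direct shear f_v = P/L_w = 1230×10³ / 690 = 1783 N/mm (vertical).
Torsion M = P·e = 1230×10³ × 105 = 129150000 N·mm.
Critical point at (x, y) = (55, 172.5) from centroid. f_tx = M·y/J = 2494 N/mm; f_ty = M·x/J = 795.3 N/mm.
Resultant f_max = √[f_tx² + (f_v + f_ty)²] = √[2494² + (1783 + 795.3)²] = 3587 N/mm.
Capacity per unit length: φr_n = 0.75 × 0.6 × 620 × (0.707 × 14) = 2762 N/mm.
3587 > 2762 → NOT adequate.

f_max ≈ 3590 N/mm; NOT adequate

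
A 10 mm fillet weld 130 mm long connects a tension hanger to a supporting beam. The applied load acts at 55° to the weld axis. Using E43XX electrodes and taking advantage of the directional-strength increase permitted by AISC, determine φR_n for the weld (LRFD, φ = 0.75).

E43XX → F_EXX = 430 MPa.
t_e = 0.707 × 10 = 7.07 mm; A_we = 7.07 × 130 = 919.1 mm².
Directional factor: 1.0 + 0.5 sin^1.5(55°) = 1.371.
F_nw = 0.6 × 430 × 1.371 = 353.6 MPa.
φR_n = 0.75 × 353.6 × 919.1 × 10⁻³ = 243.8 kN.

φR_n ≈ 244 kN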